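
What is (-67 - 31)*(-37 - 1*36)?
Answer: 7154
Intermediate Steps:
(-67 - 31)*(-37 - 1*36) = -98*(-37 - 36) = -98*(-73) = 7154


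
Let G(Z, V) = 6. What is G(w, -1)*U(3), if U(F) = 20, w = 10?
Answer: 120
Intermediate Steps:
G(w, -1)*U(3) = 6*20 = 120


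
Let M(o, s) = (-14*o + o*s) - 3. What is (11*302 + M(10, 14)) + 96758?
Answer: 100077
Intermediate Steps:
M(o, s) = -3 - 14*o + o*s
(11*302 + M(10, 14)) + 96758 = (11*302 + (-3 - 14*10 + 10*14)) + 96758 = (3322 + (-3 - 140 + 140)) + 96758 = (3322 - 3) + 96758 = 3319 + 96758 = 100077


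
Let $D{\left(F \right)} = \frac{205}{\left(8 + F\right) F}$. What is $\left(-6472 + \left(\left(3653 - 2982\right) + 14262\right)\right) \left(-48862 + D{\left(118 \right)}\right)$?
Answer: $- \frac{6146747373071}{14868} \approx -4.1342 \cdot 10^{8}$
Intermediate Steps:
$D{\left(F \right)} = \frac{205}{F \left(8 + F\right)}$
$\left(-6472 + \left(\left(3653 - 2982\right) + 14262\right)\right) \left(-48862 + D{\left(118 \right)}\right) = \left(-6472 + \left(\left(3653 - 2982\right) + 14262\right)\right) \left(-48862 + \frac{205}{118 \left(8 + 118\right)}\right) = \left(-6472 + \left(671 + 14262\right)\right) \left(-48862 + 205 \cdot \frac{1}{118} \cdot \frac{1}{126}\right) = \left(-6472 + 14933\right) \left(-48862 + 205 \cdot \frac{1}{118} \cdot \frac{1}{126}\right) = 8461 \left(-48862 + \frac{205}{14868}\right) = 8461 \left(- \frac{726480011}{14868}\right) = - \frac{6146747373071}{14868}$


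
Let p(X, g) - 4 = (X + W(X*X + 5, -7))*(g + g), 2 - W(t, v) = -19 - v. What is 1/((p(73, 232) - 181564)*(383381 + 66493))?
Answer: -1/63518609808 ≈ -1.5743e-11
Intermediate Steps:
W(t, v) = 21 + v (W(t, v) = 2 - (-19 - v) = 2 + (19 + v) = 21 + v)
p(X, g) = 4 + 2*g*(14 + X) (p(X, g) = 4 + (X + (21 - 7))*(g + g) = 4 + (X + 14)*(2*g) = 4 + (14 + X)*(2*g) = 4 + 2*g*(14 + X))
1/((p(73, 232) - 181564)*(383381 + 66493)) = 1/(((4 + 28*232 + 2*73*232) - 181564)*(383381 + 66493)) = 1/(((4 + 6496 + 33872) - 181564)*449874) = 1/((40372 - 181564)*449874) = 1/(-141192*449874) = 1/(-63518609808) = -1/63518609808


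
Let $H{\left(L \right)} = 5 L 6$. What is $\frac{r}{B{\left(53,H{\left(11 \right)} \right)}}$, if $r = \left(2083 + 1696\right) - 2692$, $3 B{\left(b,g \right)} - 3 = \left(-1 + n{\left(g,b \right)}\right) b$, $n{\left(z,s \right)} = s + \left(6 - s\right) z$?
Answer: $- \frac{3261}{819271} \approx -0.0039804$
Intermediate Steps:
$n{\left(z,s \right)} = s + z \left(6 - s\right)$
$H{\left(L \right)} = 30 L$
$B{\left(b,g \right)} = 1 + \frac{b \left(-1 + b + 6 g - b g\right)}{3}$ ($B{\left(b,g \right)} = 1 + \frac{\left(-1 + \left(b + 6 g - b g\right)\right) b}{3} = 1 + \frac{\left(-1 + b + 6 g - b g\right) b}{3} = 1 + \frac{b \left(-1 + b + 6 g - b g\right)}{3}$)
$r = 1087$ ($r = 3779 - 2692 = 1087$)
$\frac{r}{B{\left(53,H{\left(11 \right)} \right)}} = \frac{1087}{1 - \frac{53}{3} + \frac{1}{3} \cdot 53 \left(53 + 6 \cdot 30 \cdot 11 - 53 \cdot 30 \cdot 11\right)} = \frac{1087}{1 - \frac{53}{3} + \frac{1}{3} \cdot 53 \left(53 + 6 \cdot 330 - 53 \cdot 330\right)} = \frac{1087}{1 - \frac{53}{3} + \frac{1}{3} \cdot 53 \left(53 + 1980 - 17490\right)} = \frac{1087}{1 - \frac{53}{3} + \frac{1}{3} \cdot 53 \left(-15457\right)} = \frac{1087}{1 - \frac{53}{3} - \frac{819221}{3}} = \frac{1087}{- \frac{819271}{3}} = 1087 \left(- \frac{3}{819271}\right) = - \frac{3261}{819271}$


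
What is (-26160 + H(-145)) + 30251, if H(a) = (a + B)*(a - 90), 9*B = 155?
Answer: 307069/9 ≈ 34119.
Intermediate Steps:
B = 155/9 (B = (⅑)*155 = 155/9 ≈ 17.222)
H(a) = (-90 + a)*(155/9 + a) (H(a) = (a + 155/9)*(a - 90) = (155/9 + a)*(-90 + a) = (-90 + a)*(155/9 + a))
(-26160 + H(-145)) + 30251 = (-26160 + (-1550 + (-145)² - 655/9*(-145))) + 30251 = (-26160 + (-1550 + 21025 + 94975/9)) + 30251 = (-26160 + 270250/9) + 30251 = 34810/9 + 30251 = 307069/9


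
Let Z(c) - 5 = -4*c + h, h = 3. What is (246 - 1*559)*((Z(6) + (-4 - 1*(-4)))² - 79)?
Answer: -55401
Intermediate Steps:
Z(c) = 8 - 4*c (Z(c) = 5 + (-4*c + 3) = 5 + (3 - 4*c) = 8 - 4*c)
(246 - 1*559)*((Z(6) + (-4 - 1*(-4)))² - 79) = (246 - 1*559)*(((8 - 4*6) + (-4 - 1*(-4)))² - 79) = (246 - 559)*(((8 - 24) + (-4 + 4))² - 79) = -313*((-16 + 0)² - 79) = -313*((-16)² - 79) = -313*(256 - 79) = -313*177 = -55401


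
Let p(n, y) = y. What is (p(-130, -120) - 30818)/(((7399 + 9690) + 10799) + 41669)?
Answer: -30938/69557 ≈ -0.44479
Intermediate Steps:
(p(-130, -120) - 30818)/(((7399 + 9690) + 10799) + 41669) = (-120 - 30818)/(((7399 + 9690) + 10799) + 41669) = -30938/((17089 + 10799) + 41669) = -30938/(27888 + 41669) = -30938/69557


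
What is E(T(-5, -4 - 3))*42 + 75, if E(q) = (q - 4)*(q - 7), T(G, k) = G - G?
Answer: 1251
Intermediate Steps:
T(G, k) = 0
E(q) = (-7 + q)*(-4 + q) (E(q) = (-4 + q)*(-7 + q) = (-7 + q)*(-4 + q))
E(T(-5, -4 - 3))*42 + 75 = (28 + 0**2 - 11*0)*42 + 75 = (28 + 0 + 0)*42 + 75 = 28*42 + 75 = 1176 + 75 = 1251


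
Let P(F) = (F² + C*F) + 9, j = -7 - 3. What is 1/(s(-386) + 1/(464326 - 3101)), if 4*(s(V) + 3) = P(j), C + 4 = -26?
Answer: 1844900/183106329 ≈ 0.010076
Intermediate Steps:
C = -30 (C = -4 - 26 = -30)
j = -10
P(F) = 9 + F² - 30*F (P(F) = (F² - 30*F) + 9 = 9 + F² - 30*F)
s(V) = 397/4 (s(V) = -3 + (9 + (-10)² - 30*(-10))/4 = -3 + (9 + 100 + 300)/4 = -3 + (¼)*409 = -3 + 409/4 = 397/4)
1/(s(-386) + 1/(464326 - 3101)) = 1/(397/4 + 1/(464326 - 3101)) = 1/(397/4 + 1/461225) = 1/(183106329/1844900) = 1844900/183106329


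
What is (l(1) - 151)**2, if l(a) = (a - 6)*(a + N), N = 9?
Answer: 40401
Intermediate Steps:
l(a) = (-6 + a)*(9 + a) (l(a) = (a - 6)*(a + 9) = (-6 + a)*(9 + a))
(l(1) - 151)**2 = ((-54 + 1**2 + 3*1) - 151)**2 = ((-54 + 1 + 3) - 151)**2 = (-50 - 151)**2 = (-201)**2 = 40401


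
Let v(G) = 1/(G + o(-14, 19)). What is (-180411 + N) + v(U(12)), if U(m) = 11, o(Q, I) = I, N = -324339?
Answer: -15142499/30 ≈ -5.0475e+5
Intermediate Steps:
v(G) = 1/(19 + G) (v(G) = 1/(G + 19) = 1/(19 + G))
(-180411 + N) + v(U(12)) = (-180411 - 324339) + 1/(19 + 11) = -504750 + 1/30 = -15142499/30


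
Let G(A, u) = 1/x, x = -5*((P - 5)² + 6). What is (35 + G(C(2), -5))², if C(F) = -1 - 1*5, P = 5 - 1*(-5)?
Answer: 29419776/24025 ≈ 1224.5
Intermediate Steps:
P = 10 (P = 5 + 5 = 10)
C(F) = -6 (C(F) = -1 - 5 = -6)
x = -155 (x = -5*((10 - 5)² + 6) = -5*(5² + 6) = -5*(25 + 6) = -5*31 = -155)
G(A, u) = -1/155 (G(A, u) = 1/(-155) = -1/155)
(35 + G(C(2), -5))² = (35 - 1/155)² = (5424/155)² = 29419776/24025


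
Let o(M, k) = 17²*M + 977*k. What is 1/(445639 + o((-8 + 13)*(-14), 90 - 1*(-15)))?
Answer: 1/527994 ≈ 1.8940e-6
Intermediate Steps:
o(M, k) = 289*M + 977*k
1/(445639 + o((-8 + 13)*(-14), 90 - 1*(-15))) = 1/(445639 + (289*((-8 + 13)*(-14)) + 977*(90 - 1*(-15)))) = 1/(445639 + (289*(5*(-14)) + 977*(90 + 15))) = 1/(445639 + (289*(-70) + 977*105)) = 1/(445639 + (-20230 + 102585)) = 1/(445639 + 82355) = 1/527994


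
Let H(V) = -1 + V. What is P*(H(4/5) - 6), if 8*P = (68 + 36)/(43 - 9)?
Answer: -403/170 ≈ -2.3706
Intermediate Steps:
P = 13/34 (P = ((68 + 36)/(43 - 9))/8 = (104/34)/8 = (104*(1/34))/8 = (⅛)*(52/17) = 13/34 ≈ 0.38235)
P*(H(4/5) - 6) = 13*((-1 + 4/5) - 6)/34 = 13*((-1 + 4*(⅕)) - 6)/34 = 13*((-1 + ⅘) - 6)/34 = 13*(-⅕ - 6)/34 = (13/34)*(-31/5) = -403/170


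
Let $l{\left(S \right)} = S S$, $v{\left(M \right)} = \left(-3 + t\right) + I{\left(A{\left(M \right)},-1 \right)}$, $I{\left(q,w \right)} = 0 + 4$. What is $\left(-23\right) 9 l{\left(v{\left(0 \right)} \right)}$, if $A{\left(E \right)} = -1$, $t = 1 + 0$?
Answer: $-828$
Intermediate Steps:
$t = 1$
$I{\left(q,w \right)} = 4$
$v{\left(M \right)} = 2$ ($v{\left(M \right)} = \left(-3 + 1\right) + 4 = -2 + 4 = 2$)
$l{\left(S \right)} = S^{2}$
$\left(-23\right) 9 l{\left(v{\left(0 \right)} \right)} = \left(-23\right) 9 \cdot 2^{2} = \left(-207\right) 4 = -828$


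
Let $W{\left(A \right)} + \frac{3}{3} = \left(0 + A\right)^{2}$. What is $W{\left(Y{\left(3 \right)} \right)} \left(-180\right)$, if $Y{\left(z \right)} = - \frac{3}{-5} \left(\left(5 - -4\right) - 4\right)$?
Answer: $-1440$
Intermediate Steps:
$Y{\left(z \right)} = 3$ ($Y{\left(z \right)} = \left(-3\right) \left(- \frac{1}{5}\right) \left(\left(5 + 4\right) - 4\right) = \frac{3 \left(9 - 4\right)}{5} = \frac{3}{5} \cdot 5 = 3$)
$W{\left(A \right)} = -1 + A^{2}$ ($W{\left(A \right)} = -1 + \left(0 + A\right)^{2} = -1 + A^{2}$)
$W{\left(Y{\left(3 \right)} \right)} \left(-180\right) = \left(-1 + 3^{2}\right) \left(-180\right) = \left(-1 + 9\right) \left(-180\right) = 8 \left(-180\right) = -1440$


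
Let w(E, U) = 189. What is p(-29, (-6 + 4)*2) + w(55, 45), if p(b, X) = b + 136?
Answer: 296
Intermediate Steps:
p(b, X) = 136 + b
p(-29, (-6 + 4)*2) + w(55, 45) = (136 - 29) + 189 = 107 + 189 = 296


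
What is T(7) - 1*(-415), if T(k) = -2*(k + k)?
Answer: 387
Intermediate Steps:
T(k) = -4*k
T(7) - 1*(-415) = -4*7 - 1*(-415) = -28 + 415 = 387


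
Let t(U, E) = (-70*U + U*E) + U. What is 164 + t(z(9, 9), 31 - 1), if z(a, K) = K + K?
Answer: -538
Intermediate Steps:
z(a, K) = 2*K
t(U, E) = -69*U + E*U (t(U, E) = (-70*U + E*U) + U = -69*U + E*U)
164 + t(z(9, 9), 31 - 1) = 164 + (2*9)*(-69 + (31 - 1)) = 164 + 18*(-69 + 30) = 164 + 18*(-39) = 164 - 702 = -538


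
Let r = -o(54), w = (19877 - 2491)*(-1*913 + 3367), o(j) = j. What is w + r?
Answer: 42665190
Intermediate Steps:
w = 42665244 (w = 17386*(-913 + 3367) = 17386*2454 = 42665244)
r = -54 (r = -1*54 = -54)
w + r = 42665244 - 54 = 42665190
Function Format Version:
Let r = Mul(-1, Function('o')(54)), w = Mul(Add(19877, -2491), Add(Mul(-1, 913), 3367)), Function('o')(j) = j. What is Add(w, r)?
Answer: 42665190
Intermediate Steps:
w = 42665244 (w = Mul(17386, Add(-913, 3367)) = Mul(17386, 2454) = 42665244)
r = -54 (r = Mul(-1, 54) = -54)
Add(w, r) = Add(42665244, -54) = 42665190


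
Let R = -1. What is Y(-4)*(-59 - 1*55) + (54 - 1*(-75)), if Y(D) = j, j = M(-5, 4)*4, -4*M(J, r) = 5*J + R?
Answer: -2835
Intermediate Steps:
M(J, r) = ¼ - 5*J/4 (M(J, r) = -(5*J - 1)/4 = -(-1 + 5*J)/4 = ¼ - 5*J/4)
j = 26 (j = (¼ - 5/4*(-5))*4 = (¼ + 25/4)*4 = (13/2)*4 = 26)
Y(D) = 26
Y(-4)*(-59 - 1*55) + (54 - 1*(-75)) = 26*(-59 - 1*55) + (54 - 1*(-75)) = 26*(-59 - 55) + (54 + 75) = 26*(-114) + 129 = -2964 + 129 = -2835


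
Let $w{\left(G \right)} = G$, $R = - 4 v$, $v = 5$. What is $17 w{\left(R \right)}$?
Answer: $-340$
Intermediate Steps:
$R = -20$ ($R = \left(-4\right) 5 = -20$)
$17 w{\left(R \right)} = 17 \left(-20\right) = -340$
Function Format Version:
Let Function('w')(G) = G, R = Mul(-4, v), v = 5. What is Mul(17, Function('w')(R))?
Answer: -340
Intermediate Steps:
R = -20 (R = Mul(-4, 5) = -20)
Mul(17, Function('w')(R)) = Mul(17, -20) = -340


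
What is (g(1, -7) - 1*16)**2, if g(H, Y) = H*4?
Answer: 144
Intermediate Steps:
g(H, Y) = 4*H
(g(1, -7) - 1*16)**2 = (4*1 - 1*16)**2 = (4 - 16)**2 = (-12)**2 = 144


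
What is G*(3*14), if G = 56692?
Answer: 2381064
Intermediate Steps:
G*(3*14) = 56692*(3*14) = 56692*42 = 2381064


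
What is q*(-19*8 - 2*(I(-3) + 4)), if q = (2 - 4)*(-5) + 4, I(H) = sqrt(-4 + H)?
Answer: -2240 - 28*I*sqrt(7) ≈ -2240.0 - 74.081*I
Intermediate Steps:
q = 14 (q = -2*(-5) + 4 = 10 + 4 = 14)
q*(-19*8 - 2*(I(-3) + 4)) = 14*(-19*8 - 2*(sqrt(-4 - 3) + 4)) = 14*(-152 - 2*(sqrt(-7) + 4)) = 14*(-152 - 2*(I*sqrt(7) + 4)) = 14*(-152 - 2*(4 + I*sqrt(7))) = 14*(-152 + (-8 - 2*I*sqrt(7))) = 14*(-160 - 2*I*sqrt(7)) = -2240 - 28*I*sqrt(7)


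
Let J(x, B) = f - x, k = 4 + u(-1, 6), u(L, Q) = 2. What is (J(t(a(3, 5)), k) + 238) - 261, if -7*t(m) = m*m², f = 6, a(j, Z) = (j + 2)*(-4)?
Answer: -8119/7 ≈ -1159.9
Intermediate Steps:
a(j, Z) = -8 - 4*j (a(j, Z) = (2 + j)*(-4) = -8 - 4*j)
t(m) = -m³/7 (t(m) = -m*m²/7 = -m³/7)
k = 6 (k = 4 + 2 = 6)
J(x, B) = 6 - x
(J(t(a(3, 5)), k) + 238) - 261 = ((6 - (-1)*(-8 - 4*3)³/7) + 238) - 261 = ((6 - (-1)*(-8 - 12)³/7) + 238) - 261 = ((6 - (-1)*(-20)³/7) + 238) - 261 = ((6 - (-1)*(-8000)/7) + 238) - 261 = ((6 - 1*8000/7) + 238) - 261 = ((6 - 8000/7) + 238) - 261 = (-7958/7 + 238) - 261 = -6292/7 - 261 = -8119/7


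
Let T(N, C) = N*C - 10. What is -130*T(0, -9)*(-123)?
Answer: -159900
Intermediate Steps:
T(N, C) = -10 + C*N (T(N, C) = C*N - 10 = -10 + C*N)
-130*T(0, -9)*(-123) = -130*(-10 - 9*0)*(-123) = -130*(-10 + 0)*(-123) = -130*(-10)*(-123) = 1300*(-123) = -159900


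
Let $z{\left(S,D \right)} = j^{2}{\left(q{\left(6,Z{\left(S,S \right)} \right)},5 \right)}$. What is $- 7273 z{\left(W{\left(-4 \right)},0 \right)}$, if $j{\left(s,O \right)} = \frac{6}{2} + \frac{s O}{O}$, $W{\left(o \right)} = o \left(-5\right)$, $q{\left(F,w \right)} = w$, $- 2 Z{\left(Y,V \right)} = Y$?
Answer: $-356377$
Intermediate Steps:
$Z{\left(Y,V \right)} = - \frac{Y}{2}$
$W{\left(o \right)} = - 5 o$
$j{\left(s,O \right)} = 3 + s$ ($j{\left(s,O \right)} = 6 \cdot \frac{1}{2} + \frac{O s}{O} = 3 + s$)
$z{\left(S,D \right)} = \left(3 - \frac{S}{2}\right)^{2}$
$- 7273 z{\left(W{\left(-4 \right)},0 \right)} = - 7273 \frac{\left(-6 - -20\right)^{2}}{4} = - 7273 \frac{\left(-6 + 20\right)^{2}}{4} = - 7273 \frac{14^{2}}{4} = - 7273 \cdot \frac{1}{4} \cdot 196 = \left(-7273\right) 49 = -356377$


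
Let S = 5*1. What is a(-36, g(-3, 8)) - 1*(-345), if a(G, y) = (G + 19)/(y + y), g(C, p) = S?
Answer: 3433/10 ≈ 343.30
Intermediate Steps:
S = 5
g(C, p) = 5
a(G, y) = (19 + G)/(2*y) (a(G, y) = (19 + G)/((2*y)) = (19 + G)*(1/(2*y)) = (19 + G)/(2*y))
a(-36, g(-3, 8)) - 1*(-345) = (1/2)*(19 - 36)/5 - 1*(-345) = (1/2)*(1/5)*(-17) + 345 = -17/10 + 345 = 3433/10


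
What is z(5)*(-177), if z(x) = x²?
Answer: -4425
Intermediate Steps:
z(5)*(-177) = 5²*(-177) = 25*(-177) = -4425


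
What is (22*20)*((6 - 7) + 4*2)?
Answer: 3080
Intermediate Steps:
(22*20)*((6 - 7) + 4*2) = 440*(-1 + 8) = 440*7 = 3080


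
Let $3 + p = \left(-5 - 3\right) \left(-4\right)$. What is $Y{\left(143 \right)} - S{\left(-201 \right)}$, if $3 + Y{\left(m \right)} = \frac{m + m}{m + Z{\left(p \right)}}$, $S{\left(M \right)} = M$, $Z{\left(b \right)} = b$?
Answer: $\frac{17171}{86} \approx 199.66$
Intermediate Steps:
$p = 29$ ($p = -3 + \left(-5 - 3\right) \left(-4\right) = -3 - -32 = -3 + 32 = 29$)
$Y{\left(m \right)} = -3 + \frac{2 m}{29 + m}$ ($Y{\left(m \right)} = -3 + \frac{m + m}{m + 29} = -3 + \frac{2 m}{29 + m}$)
$Y{\left(143 \right)} - S{\left(-201 \right)} = \frac{-87 - 143}{29 + 143} - -201 = \frac{-87 - 143}{172} + 201 = \frac{1}{172} \left(-230\right) + 201 = - \frac{115}{86} + 201 = \frac{17171}{86}$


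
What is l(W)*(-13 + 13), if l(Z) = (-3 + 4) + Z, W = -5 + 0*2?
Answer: 0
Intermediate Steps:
W = -5 (W = -5 + 0 = -5)
l(Z) = 1 + Z
l(W)*(-13 + 13) = (1 - 5)*(-13 + 13) = -4*0 = 0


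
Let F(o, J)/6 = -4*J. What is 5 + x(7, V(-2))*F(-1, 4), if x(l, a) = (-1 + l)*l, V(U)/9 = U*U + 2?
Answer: -4027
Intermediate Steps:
F(o, J) = -24*J (F(o, J) = 6*(-4*J) = -24*J)
V(U) = 18 + 9*U² (V(U) = 9*(U*U + 2) = 9*(U² + 2) = 9*(2 + U²) = 18 + 9*U²)
x(l, a) = l*(-1 + l)
5 + x(7, V(-2))*F(-1, 4) = 5 + (7*(-1 + 7))*(-24*4) = 5 + (7*6)*(-96) = 5 + 42*(-96) = 5 - 4032 = -4027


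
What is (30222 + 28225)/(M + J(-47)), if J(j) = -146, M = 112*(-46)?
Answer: -58447/5298 ≈ -11.032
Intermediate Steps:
M = -5152
(30222 + 28225)/(M + J(-47)) = (30222 + 28225)/(-5152 - 146) = 58447/(-5298) = 58447*(-1/5298) = -58447/5298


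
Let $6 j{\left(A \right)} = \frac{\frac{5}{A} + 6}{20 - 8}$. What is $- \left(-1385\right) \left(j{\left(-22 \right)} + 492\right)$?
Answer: $\frac{1079545175}{1584} \approx 6.8153 \cdot 10^{5}$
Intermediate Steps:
$j{\left(A \right)} = \frac{1}{12} + \frac{5}{72 A}$ ($j{\left(A \right)} = \frac{\left(\frac{5}{A} + 6\right) \frac{1}{20 - 8}}{6} = \frac{\left(6 + \frac{5}{A}\right) \frac{1}{12}}{6} = \frac{\frac{1}{2} + \frac{5}{12 A}}{6} = \frac{1}{12} + \frac{5}{72 A}$)
$- \left(-1385\right) \left(j{\left(-22 \right)} + 492\right) = - \left(-1385\right) \left(\frac{5 + 6 \left(-22\right)}{72 \left(-22\right)} + 492\right) = - \left(-1385\right) \left(\frac{1}{72} \left(- \frac{1}{22}\right) \left(5 - 132\right) + 492\right) = - \left(-1385\right) \left(\frac{1}{72} \left(- \frac{1}{22}\right) \left(-127\right) + 492\right) = - \left(-1385\right) \left(\frac{127}{1584} + 492\right) = - \frac{\left(-1385\right) 779455}{1584} = \left(-1\right) \left(- \frac{1079545175}{1584}\right) = \frac{1079545175}{1584}$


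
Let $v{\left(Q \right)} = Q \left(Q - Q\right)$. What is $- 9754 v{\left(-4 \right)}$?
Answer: $0$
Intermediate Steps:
$v{\left(Q \right)} = 0$ ($v{\left(Q \right)} = Q 0 = 0$)
$- 9754 v{\left(-4 \right)} = \left(-9754\right) 0 = 0$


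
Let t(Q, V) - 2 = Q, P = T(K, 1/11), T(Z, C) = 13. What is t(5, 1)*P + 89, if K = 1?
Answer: 180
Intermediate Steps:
P = 13
t(Q, V) = 2 + Q
t(5, 1)*P + 89 = (2 + 5)*13 + 89 = 7*13 + 89 = 91 + 89 = 180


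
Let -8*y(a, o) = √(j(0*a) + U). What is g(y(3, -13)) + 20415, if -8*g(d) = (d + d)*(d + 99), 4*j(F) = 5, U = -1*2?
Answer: 20904963/1024 + 99*I*√3/64 ≈ 20415.0 + 2.6793*I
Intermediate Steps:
U = -2
j(F) = 5/4 (j(F) = (¼)*5 = 5/4)
y(a, o) = -I*√3/16 (y(a, o) = -√(5/4 - 2)/8 = -I*√3/16)
g(d) = -d*(99 + d)/4 (g(d) = -(d + d)*(d + 99)/8 = -2*d*(99 + d)/8 = -d*(99 + d)/4)
g(y(3, -13)) + 20415 = -(-I*√3/16)*(99 - I*√3/16)/4 + 20415 = I*√3*(99 - I*√3/16)/64 + 20415 = 20415 + I*√3*(99 - I*√3/16)/64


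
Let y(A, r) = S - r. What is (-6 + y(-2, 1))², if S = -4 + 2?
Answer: 81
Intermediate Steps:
S = -2
y(A, r) = -2 - r
(-6 + y(-2, 1))² = (-6 + (-2 - 1*1))² = (-6 + (-2 - 1))² = (-6 - 3)² = (-9)² = 81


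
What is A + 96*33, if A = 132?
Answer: 3300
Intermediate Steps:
A + 96*33 = 132 + 96*33 = 132 + 3168 = 3300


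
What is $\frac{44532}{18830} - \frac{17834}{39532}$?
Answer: $\frac{356156201}{186096890} \approx 1.9138$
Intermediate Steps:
$\frac{44532}{18830} - \frac{17834}{39532} = 44532 \cdot \frac{1}{18830} - \frac{8917}{19766} = \frac{22266}{9415} - \frac{8917}{19766} = \frac{356156201}{186096890}$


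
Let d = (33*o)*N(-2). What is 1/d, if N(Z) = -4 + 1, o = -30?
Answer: 1/2970 ≈ 0.00033670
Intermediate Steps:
N(Z) = -3
d = 2970 (d = (33*(-30))*(-3) = -990*(-3) = 2970)
1/d = 1/2970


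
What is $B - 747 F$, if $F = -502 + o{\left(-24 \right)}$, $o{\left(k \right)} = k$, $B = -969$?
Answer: $391953$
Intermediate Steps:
$F = -526$ ($F = -502 - 24 = -526$)
$B - 747 F = -969 - -392922 = -969 + 392922 = 391953$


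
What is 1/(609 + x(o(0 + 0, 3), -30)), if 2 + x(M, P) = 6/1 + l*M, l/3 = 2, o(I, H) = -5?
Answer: 1/583 ≈ 0.0017153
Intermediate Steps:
l = 6 (l = 3*2 = 6)
x(M, P) = 4 + 6*M (x(M, P) = -2 + (6/1 + 6*M) = -2 + (6*1 + 6*M) = -2 + (6 + 6*M) = 4 + 6*M)
1/(609 + x(o(0 + 0, 3), -30)) = 1/(609 + (4 + 6*(-5))) = 1/(609 + (4 - 30)) = 1/(609 - 26) = 1/583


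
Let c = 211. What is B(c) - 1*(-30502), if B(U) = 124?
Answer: 30626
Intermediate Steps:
B(c) - 1*(-30502) = 124 - 1*(-30502) = 124 + 30502 = 30626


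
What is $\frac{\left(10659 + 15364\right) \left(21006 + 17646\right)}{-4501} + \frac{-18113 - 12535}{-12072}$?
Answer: $- \frac{505932273211}{2264003} \approx -2.2347 \cdot 10^{5}$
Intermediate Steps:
$\frac{\left(10659 + 15364\right) \left(21006 + 17646\right)}{-4501} + \frac{-18113 - 12535}{-12072} = 26023 \cdot 38652 \left(- \frac{1}{4501}\right) - - \frac{1277}{503} = 1005840996 \left(- \frac{1}{4501}\right) + \frac{1277}{503} = - \frac{1005840996}{4501} + \frac{1277}{503} = - \frac{505932273211}{2264003}$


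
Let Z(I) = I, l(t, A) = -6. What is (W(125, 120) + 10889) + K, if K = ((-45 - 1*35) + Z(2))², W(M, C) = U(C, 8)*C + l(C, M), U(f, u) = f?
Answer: 31367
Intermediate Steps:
W(M, C) = -6 + C² (W(M, C) = C*C - 6 = C² - 6 = -6 + C²)
K = 6084 (K = ((-45 - 1*35) + 2)² = ((-45 - 35) + 2)² = (-80 + 2)² = (-78)² = 6084)
(W(125, 120) + 10889) + K = ((-6 + 120²) + 10889) + 6084 = ((-6 + 14400) + 10889) + 6084 = (14394 + 10889) + 6084 = 25283 + 6084 = 31367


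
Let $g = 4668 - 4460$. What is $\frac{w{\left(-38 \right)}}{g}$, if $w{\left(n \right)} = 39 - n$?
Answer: $\frac{77}{208} \approx 0.37019$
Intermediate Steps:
$g = 208$
$\frac{w{\left(-38 \right)}}{g} = \frac{39 - -38}{208} = \left(39 + 38\right) \frac{1}{208} = 77 \cdot \frac{1}{208} = \frac{77}{208}$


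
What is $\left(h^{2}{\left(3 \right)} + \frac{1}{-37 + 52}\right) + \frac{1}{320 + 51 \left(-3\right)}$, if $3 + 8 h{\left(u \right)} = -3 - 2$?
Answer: $\frac{2687}{2505} \approx 1.0727$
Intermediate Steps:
$h{\left(u \right)} = -1$ ($h{\left(u \right)} = - \frac{3}{8} + \frac{-3 - 2}{8} = - \frac{3}{8} + \frac{1}{8} \left(-5\right) = - \frac{3}{8} - \frac{5}{8} = -1$)
$\left(h^{2}{\left(3 \right)} + \frac{1}{-37 + 52}\right) + \frac{1}{320 + 51 \left(-3\right)} = \left(\left(-1\right)^{2} + \frac{1}{-37 + 52}\right) + \frac{1}{320 + 51 \left(-3\right)} = \left(1 + \frac{1}{15}\right) + \frac{1}{320 - 153} = \left(1 + \frac{1}{15}\right) + \frac{1}{167} = \frac{16}{15} + \frac{1}{167} = \frac{2687}{2505}$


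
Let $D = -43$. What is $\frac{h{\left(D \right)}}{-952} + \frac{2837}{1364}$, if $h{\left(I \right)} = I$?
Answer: $\frac{689869}{324632} \approx 2.1251$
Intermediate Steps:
$\frac{h{\left(D \right)}}{-952} + \frac{2837}{1364} = - \frac{43}{-952} + \frac{2837}{1364} = \left(-43\right) \left(- \frac{1}{952}\right) + 2837 \cdot \frac{1}{1364} = \frac{43}{952} + \frac{2837}{1364} = \frac{689869}{324632}$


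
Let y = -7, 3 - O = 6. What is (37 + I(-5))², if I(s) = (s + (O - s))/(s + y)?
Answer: 22201/16 ≈ 1387.6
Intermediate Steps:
O = -3 (O = 3 - 1*6 = 3 - 6 = -3)
I(s) = -3/(-7 + s) (I(s) = (s + (-3 - s))/(s - 7) = -3/(-7 + s))
(37 + I(-5))² = (37 - 3/(-7 - 5))² = (37 - 3/(-12))² = (37 - 3*(-1/12))² = (37 + ¼)² = (149/4)² = 22201/16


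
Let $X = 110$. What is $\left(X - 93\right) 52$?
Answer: $884$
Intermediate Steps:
$\left(X - 93\right) 52 = \left(110 - 93\right) 52 = 17 \cdot 52 = 884$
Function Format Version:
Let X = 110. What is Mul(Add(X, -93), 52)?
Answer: 884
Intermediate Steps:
Mul(Add(X, -93), 52) = Mul(Add(110, -93), 52) = Mul(17, 52) = 884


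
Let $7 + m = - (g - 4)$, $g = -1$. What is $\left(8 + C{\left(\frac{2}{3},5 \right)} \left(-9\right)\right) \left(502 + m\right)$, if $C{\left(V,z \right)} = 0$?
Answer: $4000$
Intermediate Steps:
$m = -2$ ($m = -7 - \left(-1 - 4\right) = -7 - -5 = -7 + 5 = -2$)
$\left(8 + C{\left(\frac{2}{3},5 \right)} \left(-9\right)\right) \left(502 + m\right) = \left(8 + 0 \left(-9\right)\right) \left(502 - 2\right) = \left(8 + 0\right) 500 = 8 \cdot 500 = 4000$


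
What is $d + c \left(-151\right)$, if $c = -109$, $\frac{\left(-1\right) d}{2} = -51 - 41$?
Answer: $16643$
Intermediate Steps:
$d = 184$ ($d = - 2 \left(-51 - 41\right) = \left(-2\right) \left(-92\right) = 184$)
$d + c \left(-151\right) = 184 - -16459 = 184 + 16459 = 16643$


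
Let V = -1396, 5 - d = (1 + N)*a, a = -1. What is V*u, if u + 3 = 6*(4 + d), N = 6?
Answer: -129828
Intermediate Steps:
d = 12 (d = 5 - (1 + 6)*(-1) = 5 - 7*(-1) = 5 - 1*(-7) = 5 + 7 = 12)
u = 93 (u = -3 + 6*(4 + 12) = -3 + 6*16 = -3 + 96 = 93)
V*u = -1396*93 = -129828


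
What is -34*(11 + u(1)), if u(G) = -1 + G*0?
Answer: -340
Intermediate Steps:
u(G) = -1 (u(G) = -1 + 0 = -1)
-34*(11 + u(1)) = -34*(11 - 1) = -34*10 = -340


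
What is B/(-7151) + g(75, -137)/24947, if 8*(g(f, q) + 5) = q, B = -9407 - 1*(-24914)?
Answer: -3096090759/1427167976 ≈ -2.1694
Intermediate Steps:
B = 15507 (B = -9407 + 24914 = 15507)
g(f, q) = -5 + q/8
B/(-7151) + g(75, -137)/24947 = 15507/(-7151) + (-5 + (⅛)*(-137))/24947 = 15507*(-1/7151) + (-5 - 137/8)*(1/24947) = -15507/7151 - 177/8*1/24947 = -15507/7151 - 177/199576 = -3096090759/1427167976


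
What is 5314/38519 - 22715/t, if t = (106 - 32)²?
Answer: -845859621/210930044 ≈ -4.0101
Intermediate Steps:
t = 5476 (t = 74² = 5476)
5314/38519 - 22715/t = 5314/38519 - 22715/5476 = -845859621/210930044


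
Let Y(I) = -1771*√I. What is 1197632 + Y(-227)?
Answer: 1197632 - 1771*I*√227 ≈ 1.1976e+6 - 26683.0*I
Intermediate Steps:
1197632 + Y(-227) = 1197632 - 1771*I*√227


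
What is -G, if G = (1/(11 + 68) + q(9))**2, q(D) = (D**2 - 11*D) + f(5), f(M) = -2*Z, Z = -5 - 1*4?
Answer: -1/6241 ≈ -0.00016023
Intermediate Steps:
Z = -9 (Z = -5 - 4 = -9)
f(M) = 18 (f(M) = -2*(-9) = 18)
q(D) = 18 + D**2 - 11*D (q(D) = (D**2 - 11*D) + 18 = 18 + D**2 - 11*D)
G = 1/6241 (G = (1/(11 + 68) + (18 + 9**2 - 11*9))**2 = (1/79 + (18 + 81 - 99))**2 = (1/79 + 0)**2 = (1/79)**2 = 1/6241 ≈ 0.00016023)
-G = -1*1/6241 = -1/6241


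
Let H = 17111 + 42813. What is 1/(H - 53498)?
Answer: 1/6426 ≈ 0.00015562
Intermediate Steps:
H = 59924
1/(H - 53498) = 1/(59924 - 53498) = 1/6426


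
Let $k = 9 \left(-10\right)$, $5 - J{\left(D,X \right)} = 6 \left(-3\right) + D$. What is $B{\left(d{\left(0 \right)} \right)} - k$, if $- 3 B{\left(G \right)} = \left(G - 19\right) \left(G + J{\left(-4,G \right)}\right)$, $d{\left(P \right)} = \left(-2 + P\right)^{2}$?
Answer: $245$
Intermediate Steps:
$J{\left(D,X \right)} = 23 - D$ ($J{\left(D,X \right)} = 5 - \left(6 \left(-3\right) + D\right) = 5 - \left(-18 + D\right) = 23 - D$)
$k = -90$
$B{\left(G \right)} = - \frac{\left(-19 + G\right) \left(27 + G\right)}{3}$ ($B{\left(G \right)} = - \frac{\left(G - 19\right) \left(G + \left(23 - -4\right)\right)}{3} = - \frac{\left(-19 + G\right) \left(G + \left(23 + 4\right)\right)}{3} = - \frac{\left(-19 + G\right) \left(G + 27\right)}{3} = - \frac{\left(-19 + G\right) \left(27 + G\right)}{3}$)
$B{\left(d{\left(0 \right)} \right)} - k = \left(171 - \frac{8 \left(-2 + 0\right)^{2}}{3} - \frac{\left(\left(-2 + 0\right)^{2}\right)^{2}}{3}\right) - -90 = \left(171 - \frac{8 \left(-2\right)^{2}}{3} - \frac{\left(\left(-2\right)^{2}\right)^{2}}{3}\right) + 90 = \left(171 - \frac{32}{3} - \frac{4^{2}}{3}\right) + 90 = \left(171 - \frac{32}{3} - \frac{16}{3}\right) + 90 = 155 + 90 = 245$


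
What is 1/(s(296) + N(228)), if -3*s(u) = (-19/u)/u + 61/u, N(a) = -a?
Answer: -262848/59947381 ≈ -0.0043846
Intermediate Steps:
s(u) = -61/(3*u) + 19/(3*u²) (s(u) = -((-19/u)/u + 61/u)/3 = -(-19/u² + 61/u)/3 = -61/(3*u) + 19/(3*u²))
1/(s(296) + N(228)) = 1/((⅓)*(19 - 61*296)/296² - 1*228) = 1/((⅓)*(1/87616)*(19 - 18056) - 228) = 1/((⅓)*(1/87616)*(-18037) - 228) = 1/(-18037/262848 - 228) = 1/(-59947381/262848) = -262848/59947381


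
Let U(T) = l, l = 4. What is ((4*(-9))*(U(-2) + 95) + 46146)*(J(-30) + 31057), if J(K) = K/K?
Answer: 1322511756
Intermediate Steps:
J(K) = 1
U(T) = 4
((4*(-9))*(U(-2) + 95) + 46146)*(J(-30) + 31057) = ((4*(-9))*(4 + 95) + 46146)*(1 + 31057) = (-36*99 + 46146)*31058 = (-3564 + 46146)*31058 = 42582*31058 = 1322511756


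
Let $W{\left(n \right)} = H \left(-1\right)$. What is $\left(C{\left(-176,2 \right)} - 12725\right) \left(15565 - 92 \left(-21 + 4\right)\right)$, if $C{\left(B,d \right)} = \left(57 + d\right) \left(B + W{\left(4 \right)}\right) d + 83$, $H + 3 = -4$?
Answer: $-558131336$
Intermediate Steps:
$H = -7$ ($H = -3 - 4 = -7$)
$W{\left(n \right)} = 7$ ($W{\left(n \right)} = \left(-7\right) \left(-1\right) = 7$)
$C{\left(B,d \right)} = 83 + d \left(7 + B\right) \left(57 + d\right)$ ($C{\left(B,d \right)} = \left(57 + d\right) \left(B + 7\right) d + 83 = \left(57 + d\right) \left(7 + B\right) d + 83 = \left(7 + B\right) \left(57 + d\right) d + 83 = d \left(7 + B\right) \left(57 + d\right) + 83 = 83 + d \left(7 + B\right) \left(57 + d\right)$)
$\left(C{\left(-176,2 \right)} - 12725\right) \left(15565 - 92 \left(-21 + 4\right)\right) = \left(\left(83 + 7 \cdot 2^{2} + 399 \cdot 2 - 176 \cdot 2^{2} + 57 \left(-176\right) 2\right) - 12725\right) \left(15565 - 92 \left(-21 + 4\right)\right) = \left(\left(83 + 7 \cdot 4 + 798 - 704 - 20064\right) - 12725\right) \left(15565 - -1564\right) = \left(\left(83 + 28 + 798 - 704 - 20064\right) - 12725\right) \left(15565 + 1564\right) = \left(-19859 - 12725\right) 17129 = \left(-32584\right) 17129 = -558131336$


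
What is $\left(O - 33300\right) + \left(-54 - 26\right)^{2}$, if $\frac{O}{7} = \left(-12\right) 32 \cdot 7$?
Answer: $-45716$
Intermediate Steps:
$O = -18816$ ($O = 7 \left(-12\right) 32 \cdot 7 = 7 \left(\left(-384\right) 7\right) = 7 \left(-2688\right) = -18816$)
$\left(O - 33300\right) + \left(-54 - 26\right)^{2} = \left(-18816 - 33300\right) + \left(-54 - 26\right)^{2} = -52116 + \left(-80\right)^{2} = -52116 + 6400 = -45716$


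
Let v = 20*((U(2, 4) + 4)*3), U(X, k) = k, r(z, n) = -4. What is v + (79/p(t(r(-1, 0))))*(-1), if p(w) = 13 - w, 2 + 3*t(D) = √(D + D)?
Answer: 267001/563 - 158*I*√2/563 ≈ 474.25 - 0.39688*I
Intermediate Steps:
t(D) = -⅔ + √2*√D/3 (t(D) = -⅔ + √(D + D)/3 = -⅔ + √(2*D)/3 = -⅔ + (√2*√D)/3 = -⅔ + √2*√D/3)
v = 480 (v = 20*((4 + 4)*3) = 20*(8*3) = 20*24 = 480)
v + (79/p(t(r(-1, 0))))*(-1) = 480 + (79/(13 - (-⅔ + √2*√(-4)/3)))*(-1) = 480 + (79/(13 - (-⅔ + √2*(2*I)/3)))*(-1) = 480 + (79/(13 - (-⅔ + 2*I*√2/3)))*(-1) = 480 + (79/(13 + (⅔ - 2*I*√2/3)))*(-1) = 480 + (79/(41/3 - 2*I*√2/3))*(-1) = 480 - 79/(41/3 - 2*I*√2/3)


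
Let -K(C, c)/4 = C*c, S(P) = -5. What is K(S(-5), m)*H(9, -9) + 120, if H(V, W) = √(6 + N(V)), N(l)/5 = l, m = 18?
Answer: 120 + 360*√51 ≈ 2690.9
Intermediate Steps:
N(l) = 5*l
K(C, c) = -4*C*c
H(V, W) = √(6 + 5*V)
K(S(-5), m)*H(9, -9) + 120 = (-4*(-5)*18)*√(6 + 5*9) + 120 = 360*√(6 + 45) + 120 = 360*√51 + 120 = 120 + 360*√51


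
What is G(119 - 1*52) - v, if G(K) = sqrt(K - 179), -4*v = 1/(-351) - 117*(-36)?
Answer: 1478411/1404 + 4*I*sqrt(7) ≈ 1053.0 + 10.583*I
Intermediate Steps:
v = -1478411/1404 (v = -(1/(-351) - 117*(-36))/4 = -(-1/351 + 4212)/4 = -1/4*1478411/351 = -1478411/1404 ≈ -1053.0)
G(K) = sqrt(-179 + K)
G(119 - 1*52) - v = sqrt(-179 + (119 - 1*52)) - 1*(-1478411/1404) = sqrt(-179 + (119 - 52)) + 1478411/1404 = sqrt(-179 + 67) + 1478411/1404 = sqrt(-112) + 1478411/1404 = 4*I*sqrt(7) + 1478411/1404 = 1478411/1404 + 4*I*sqrt(7)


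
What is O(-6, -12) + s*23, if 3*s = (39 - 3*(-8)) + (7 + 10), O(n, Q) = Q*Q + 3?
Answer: 2281/3 ≈ 760.33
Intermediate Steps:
O(n, Q) = 3 + Q² (O(n, Q) = Q² + 3 = 3 + Q²)
s = 80/3 (s = ((39 - 3*(-8)) + (7 + 10))/3 = ((39 + 24) + 17)/3 = (63 + 17)/3 = (⅓)*80 = 80/3 ≈ 26.667)
O(-6, -12) + s*23 = (3 + (-12)²) + (80/3)*23 = (3 + 144) + 1840/3 = 147 + 1840/3 = 2281/3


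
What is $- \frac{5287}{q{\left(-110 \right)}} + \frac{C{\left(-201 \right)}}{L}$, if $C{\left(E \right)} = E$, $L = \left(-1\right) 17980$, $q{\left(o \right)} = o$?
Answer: $\frac{9508237}{197780} \approx 48.075$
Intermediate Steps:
$L = -17980$
$- \frac{5287}{q{\left(-110 \right)}} + \frac{C{\left(-201 \right)}}{L} = - \frac{5287}{-110} - \frac{201}{-17980} = \left(-5287\right) \left(- \frac{1}{110}\right) - - \frac{201}{17980} = \frac{5287}{110} + \frac{201}{17980} = \frac{9508237}{197780}$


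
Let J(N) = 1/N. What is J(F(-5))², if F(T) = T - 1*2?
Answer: 1/49 ≈ 0.020408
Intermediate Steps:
F(T) = -2 + T (F(T) = T - 2 = -2 + T)
J(F(-5))² = (1/(-2 - 5))² = (1/(-7))² = (-⅐)² = 1/49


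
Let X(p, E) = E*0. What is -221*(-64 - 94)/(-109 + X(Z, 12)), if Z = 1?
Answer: -34918/109 ≈ -320.35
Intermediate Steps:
X(p, E) = 0
-221*(-64 - 94)/(-109 + X(Z, 12)) = -221*(-64 - 94)/(-109 + 0) = -(-34918)/(-109) = -(-34918)*(-1)/109 = -221*158/109 = -34918/109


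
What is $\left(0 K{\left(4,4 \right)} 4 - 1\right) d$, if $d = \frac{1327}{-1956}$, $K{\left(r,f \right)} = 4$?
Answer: $\frac{1327}{1956} \approx 0.67842$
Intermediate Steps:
$d = - \frac{1327}{1956}$ ($d = 1327 \left(- \frac{1}{1956}\right) = - \frac{1327}{1956} \approx -0.67842$)
$\left(0 K{\left(4,4 \right)} 4 - 1\right) d = \left(0 \cdot 4 \cdot 4 - 1\right) \left(- \frac{1327}{1956}\right) = \left(0 \cdot 16 - 1\right) \left(- \frac{1327}{1956}\right) = \left(0 - 1\right) \left(- \frac{1327}{1956}\right) = \left(-1\right) \left(- \frac{1327}{1956}\right) = \frac{1327}{1956}$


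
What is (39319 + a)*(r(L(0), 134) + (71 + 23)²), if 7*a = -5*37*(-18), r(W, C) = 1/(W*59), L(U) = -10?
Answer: 1452215495557/4130 ≈ 3.5163e+8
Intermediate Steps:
r(W, C) = 1/(59*W) (r(W, C) = (1/59)/W = 1/(59*W))
a = 3330/7 (a = (-5*37*(-18))/7 = (-185*(-18))/7 = (⅐)*3330 = 3330/7 ≈ 475.71)
(39319 + a)*(r(L(0), 134) + (71 + 23)²) = (39319 + 3330/7)*((1/59)/(-10) + (71 + 23)²) = 278563*((1/59)*(-⅒) + 94²)/7 = 278563*(-1/590 + 8836)/7 = (278563/7)*(5213239/590) = 1452215495557/4130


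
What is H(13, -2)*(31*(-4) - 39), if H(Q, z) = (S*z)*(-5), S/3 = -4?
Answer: 19560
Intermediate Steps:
S = -12 (S = 3*(-4) = -12)
H(Q, z) = 60*z (H(Q, z) = -12*z*(-5) = 60*z)
H(13, -2)*(31*(-4) - 39) = (60*(-2))*(31*(-4) - 39) = -120*(-124 - 39) = -120*(-163) = 19560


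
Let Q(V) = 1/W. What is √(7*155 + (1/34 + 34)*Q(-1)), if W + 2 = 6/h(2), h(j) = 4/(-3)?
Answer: 2*√78013/17 ≈ 32.860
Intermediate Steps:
h(j) = -4/3 (h(j) = 4*(-⅓) = -4/3)
W = -13/2 (W = -2 + 6/(-4/3) = -2 + 6*(-¾) = -2 - 9/2 = -13/2 ≈ -6.5000)
Q(V) = -2/13 (Q(V) = 1/(-13/2) = -2/13)
√(7*155 + (1/34 + 34)*Q(-1)) = √(7*155 + (1/34 + 34)*(-2/13)) = √(1085 + (1/34 + 34)*(-2/13)) = √(1085 + (1157/34)*(-2/13)) = √(1085 - 89/17) = √(18356/17) = 2*√78013/17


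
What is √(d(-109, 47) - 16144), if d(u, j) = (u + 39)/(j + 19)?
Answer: I*√17581971/33 ≈ 127.06*I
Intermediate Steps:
d(u, j) = (39 + u)/(19 + j)
√(d(-109, 47) - 16144) = √((39 - 109)/(19 + 47) - 16144) = √(-70/66 - 16144) = √((1/66)*(-70) - 16144) = √(-35/33 - 16144) = √(-532787/33) = I*√17581971/33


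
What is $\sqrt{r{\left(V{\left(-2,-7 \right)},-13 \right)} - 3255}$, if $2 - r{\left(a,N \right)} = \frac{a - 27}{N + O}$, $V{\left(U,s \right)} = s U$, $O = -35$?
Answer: $\frac{i \sqrt{468471}}{12} \approx 57.037 i$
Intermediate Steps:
$V{\left(U,s \right)} = U s$
$r{\left(a,N \right)} = 2 - \frac{-27 + a}{-35 + N}$ ($r{\left(a,N \right)} = 2 - \frac{a - 27}{N - 35} = 2 - \frac{-27 + a}{-35 + N}$)
$\sqrt{r{\left(V{\left(-2,-7 \right)},-13 \right)} - 3255} = \sqrt{\frac{-43 - \left(-2\right) \left(-7\right) + 2 \left(-13\right)}{-35 - 13} - 3255} = \sqrt{\frac{-43 - 14 - 26}{-48} - 3255} = \sqrt{- \frac{-43 - 14 - 26}{48} - 3255} = \sqrt{\left(- \frac{1}{48}\right) \left(-83\right) - 3255} = \sqrt{\frac{83}{48} - 3255} = \sqrt{- \frac{156157}{48}} = \frac{i \sqrt{468471}}{12}$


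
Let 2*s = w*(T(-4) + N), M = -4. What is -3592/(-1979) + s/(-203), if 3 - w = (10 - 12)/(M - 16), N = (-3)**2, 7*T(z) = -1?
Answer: 1698731/969710 ≈ 1.7518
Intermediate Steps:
T(z) = -1/7 (T(z) = (1/7)*(-1) = -1/7)
N = 9
w = 29/10 (w = 3 - (10 - 12)/(-4 - 16) = 3 - (-2)/(-20) = 3 - (-2)*(-1)/20 = 3 - 1*1/10 = 3 - 1/10 = 29/10 ≈ 2.9000)
s = 899/70 (s = (29*(-1/7 + 9)/10)/2 = ((29/10)*(62/7))/2 = (1/2)*(899/35) = 899/70 ≈ 12.843)
-3592/(-1979) + s/(-203) = -3592/(-1979) + (899/70)/(-203) = -3592*(-1/1979) + (899/70)*(-1/203) = 3592/1979 - 31/490 = 1698731/969710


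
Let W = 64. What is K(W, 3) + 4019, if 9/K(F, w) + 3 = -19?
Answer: 88409/22 ≈ 4018.6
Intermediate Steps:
K(F, w) = -9/22 (K(F, w) = 9/(-3 - 19) = 9/(-22) = 9*(-1/22) = -9/22)
K(W, 3) + 4019 = -9/22 + 4019 = 88409/22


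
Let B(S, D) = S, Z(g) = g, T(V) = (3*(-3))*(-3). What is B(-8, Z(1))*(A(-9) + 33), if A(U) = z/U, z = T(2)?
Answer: -240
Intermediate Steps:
T(V) = 27 (T(V) = -9*(-3) = 27)
z = 27
A(U) = 27/U
B(-8, Z(1))*(A(-9) + 33) = -8*(27/(-9) + 33) = -8*(27*(-⅑) + 33) = -8*(-3 + 33) = -8*30 = -240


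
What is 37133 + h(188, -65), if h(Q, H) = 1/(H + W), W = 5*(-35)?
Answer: 8911919/240 ≈ 37133.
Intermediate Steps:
W = -175
h(Q, H) = 1/(-175 + H) (h(Q, H) = 1/(H - 175) = 1/(-175 + H))
37133 + h(188, -65) = 37133 + 1/(-175 - 65) = 37133 + 1/(-240) = 37133 - 1/240 = 8911919/240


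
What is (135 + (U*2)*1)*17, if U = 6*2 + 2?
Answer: 2771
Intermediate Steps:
U = 14 (U = 12 + 2 = 14)
(135 + (U*2)*1)*17 = (135 + (14*2)*1)*17 = (135 + 28*1)*17 = (135 + 28)*17 = 163*17 = 2771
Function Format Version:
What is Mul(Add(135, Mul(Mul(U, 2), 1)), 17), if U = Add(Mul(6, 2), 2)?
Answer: 2771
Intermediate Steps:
U = 14 (U = Add(12, 2) = 14)
Mul(Add(135, Mul(Mul(U, 2), 1)), 17) = Mul(Add(135, Mul(Mul(14, 2), 1)), 17) = Mul(Add(135, Mul(28, 1)), 17) = Mul(Add(135, 28), 17) = Mul(163, 17) = 2771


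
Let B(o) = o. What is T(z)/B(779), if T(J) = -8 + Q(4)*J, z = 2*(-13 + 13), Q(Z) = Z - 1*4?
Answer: -8/779 ≈ -0.010270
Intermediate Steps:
Q(Z) = -4 + Z (Q(Z) = Z - 4 = -4 + Z)
z = 0 (z = 2*0 = 0)
T(J) = -8 (T(J) = -8 + (-4 + 4)*J = -8 + 0*J = -8 + 0 = -8)
T(z)/B(779) = -8/779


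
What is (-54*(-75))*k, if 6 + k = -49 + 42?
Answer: -52650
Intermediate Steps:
k = -13 (k = -6 + (-49 + 42) = -6 - 7 = -13)
(-54*(-75))*k = -54*(-75)*(-13) = 4050*(-13) = -52650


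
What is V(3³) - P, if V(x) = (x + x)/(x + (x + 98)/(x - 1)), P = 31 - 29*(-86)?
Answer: -2086771/827 ≈ -2523.3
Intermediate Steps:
P = 2525 (P = 31 + 2494 = 2525)
V(x) = 2*x/(x + (98 + x)/(-1 + x)) (V(x) = (2*x)/(x + (98 + x)/(-1 + x)) = 2*x/(x + (98 + x)/(-1 + x)))
V(3³) - P = 2*3³*(-1 + 3³)/(98 + (3³)²) - 1*2525 = 2*27*(-1 + 27)/(98 + 27²) - 2525 = 2*27*26/(98 + 729) - 2525 = 2*27*26/827 - 2525 = 2*27*(1/827)*26 - 2525 = 1404/827 - 2525 = -2086771/827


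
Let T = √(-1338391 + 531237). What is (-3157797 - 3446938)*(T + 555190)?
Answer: -3666882824650 - 6604735*I*√807154 ≈ -3.6669e+12 - 5.9338e+9*I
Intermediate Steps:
T = I*√807154 (T = √(-807154) = I*√807154 ≈ 898.42*I)
(-3157797 - 3446938)*(T + 555190) = (-3157797 - 3446938)*(I*√807154 + 555190) = -6604735*(555190 + I*√807154) = -3666882824650 - 6604735*I*√807154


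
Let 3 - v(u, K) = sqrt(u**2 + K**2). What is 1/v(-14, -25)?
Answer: -3/812 - sqrt(821)/812 ≈ -0.038982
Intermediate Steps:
v(u, K) = 3 - sqrt(K**2 + u**2) (v(u, K) = 3 - sqrt(u**2 + K**2) = 3 - sqrt(K**2 + u**2))
1/v(-14, -25) = 1/(3 - sqrt((-25)**2 + (-14)**2)) = 1/(3 - sqrt(625 + 196)) = 1/(3 - sqrt(821))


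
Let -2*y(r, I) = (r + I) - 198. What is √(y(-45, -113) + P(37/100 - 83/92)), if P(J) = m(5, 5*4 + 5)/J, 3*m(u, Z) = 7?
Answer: √16256658/306 ≈ 13.176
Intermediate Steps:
m(u, Z) = 7/3 (m(u, Z) = (⅓)*7 = 7/3)
y(r, I) = 99 - I/2 - r/2 (y(r, I) = -((r + I) - 198)/2 = -((I + r) - 198)/2 = -(-198 + I + r)/2 = 99 - I/2 - r/2)
P(J) = 7/(3*J)
√(y(-45, -113) + P(37/100 - 83/92)) = √((99 - ½*(-113) - ½*(-45)) + 7/(3*(37/100 - 83/92))) = √((99 + 113/2 + 45/2) + 7/(3*(37*(1/100) - 83*1/92))) = √(178 + 7/(3*(37/100 - 83/92))) = √(178 + 7/(3*(-306/575))) = √(178 + (7/3)*(-575/306)) = √(178 - 4025/918) = √(159379/918) = √16256658/306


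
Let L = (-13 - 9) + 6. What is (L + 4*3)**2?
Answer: 16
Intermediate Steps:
L = -16 (L = -22 + 6 = -16)
(L + 4*3)**2 = (-16 + 4*3)**2 = (-16 + 12)**2 = (-4)**2 = 16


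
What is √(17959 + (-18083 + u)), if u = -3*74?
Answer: I*√346 ≈ 18.601*I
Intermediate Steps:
u = -222
√(17959 + (-18083 + u)) = √(17959 + (-18083 - 222)) = √(17959 - 18305) = √(-346) = I*√346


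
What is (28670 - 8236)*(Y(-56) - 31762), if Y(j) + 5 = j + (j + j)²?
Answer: -393947086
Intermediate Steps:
Y(j) = -5 + j + 4*j² (Y(j) = -5 + (j + (j + j)²) = -5 + (j + (2*j)²) = -5 + (j + 4*j²) = -5 + j + 4*j²)
(28670 - 8236)*(Y(-56) - 31762) = (28670 - 8236)*((-5 - 56 + 4*(-56)²) - 31762) = 20434*((-5 - 56 + 4*3136) - 31762) = 20434*((-5 - 56 + 12544) - 31762) = 20434*(12483 - 31762) = 20434*(-19279) = -393947086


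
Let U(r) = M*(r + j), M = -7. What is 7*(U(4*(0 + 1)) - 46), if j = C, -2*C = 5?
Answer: -791/2 ≈ -395.50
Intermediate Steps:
C = -5/2 (C = -1/2*5 = -5/2 ≈ -2.5000)
j = -5/2 ≈ -2.5000
U(r) = 35/2 - 7*r (U(r) = -7*(r - 5/2) = -7*(-5/2 + r) = 35/2 - 7*r)
7*(U(4*(0 + 1)) - 46) = 7*((35/2 - 28*(0 + 1)) - 46) = 7*((35/2 - 28) - 46) = 7*(-21/2 - 46) = 7*(-113/2) = -791/2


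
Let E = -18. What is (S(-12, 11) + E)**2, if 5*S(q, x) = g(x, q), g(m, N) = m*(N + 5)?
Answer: 27889/25 ≈ 1115.6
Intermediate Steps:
g(m, N) = m*(5 + N)
S(q, x) = x*(5 + q)/5 (S(q, x) = (x*(5 + q))/5 = x*(5 + q)/5)
(S(-12, 11) + E)**2 = ((1/5)*11*(5 - 12) - 18)**2 = ((1/5)*11*(-7) - 18)**2 = (-77/5 - 18)**2 = (-167/5)**2 = 27889/25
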